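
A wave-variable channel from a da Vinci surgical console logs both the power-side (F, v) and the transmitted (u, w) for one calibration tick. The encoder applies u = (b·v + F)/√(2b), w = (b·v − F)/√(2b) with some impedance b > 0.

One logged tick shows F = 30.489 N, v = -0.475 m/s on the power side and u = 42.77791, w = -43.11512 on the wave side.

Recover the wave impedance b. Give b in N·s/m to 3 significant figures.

u + w = -0.33721;  u + w = √(2b)·v, so √(2b) = -0.33721/(-0.475) = 0.70992.
b = (√(2b))²/2 = 0.50398/2 = 0.25199.
(Check via u − w = 2F/√(2b): u − w = 85.89303, 2F/√(2b) = 85.89469.)

b = 0.252 N·s/m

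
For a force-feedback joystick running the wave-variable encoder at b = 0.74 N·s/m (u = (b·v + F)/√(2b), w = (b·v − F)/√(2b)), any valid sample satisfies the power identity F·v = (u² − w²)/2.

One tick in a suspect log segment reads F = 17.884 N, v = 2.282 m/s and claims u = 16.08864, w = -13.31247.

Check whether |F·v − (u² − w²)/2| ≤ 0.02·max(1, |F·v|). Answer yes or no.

yes

F·v = 17.884×2.282 = 40.81129 W.
(u² − w²)/2 = (258.84434 − 177.22186)/2 = 40.81124 W.
|Δ| = 0.00005;  2% of max(1, |F·v|) = 0.81623.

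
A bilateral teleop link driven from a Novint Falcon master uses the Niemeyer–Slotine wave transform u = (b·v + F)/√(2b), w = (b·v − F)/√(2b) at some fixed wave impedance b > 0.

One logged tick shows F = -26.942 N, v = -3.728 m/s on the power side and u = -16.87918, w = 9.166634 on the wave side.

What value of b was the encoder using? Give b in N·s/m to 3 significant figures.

b = 2.14 N·s/m

u + w = -7.712546;  u + w = √(2b)·v, so √(2b) = -7.712546/(-3.728) = 2.068816.
b = (√(2b))²/2 = 4.280000/2 = 2.140000.
(Check via u − w = 2F/√(2b): u − w = -26.045814, 2F/√(2b) = -26.045816.)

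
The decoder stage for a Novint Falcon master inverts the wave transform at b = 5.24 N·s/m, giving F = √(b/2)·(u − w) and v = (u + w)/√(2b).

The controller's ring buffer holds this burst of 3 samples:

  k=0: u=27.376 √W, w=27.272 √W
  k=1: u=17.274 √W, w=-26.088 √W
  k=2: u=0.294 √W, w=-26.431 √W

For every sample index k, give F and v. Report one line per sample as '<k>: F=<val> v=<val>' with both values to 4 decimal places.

0: F=0.1683 v=16.8808
1: F=70.1875 v=-2.7227
2: F=43.2582 v=-8.0737

k=0: u−w=0.1040, u+w=54.6480; √(b/2)=1.6186, √(2b)=3.2373; F=1.6186×0.104=0.1683, v=54.6480/3.2373=16.8808
k=1: u−w=43.3620, u+w=-8.8140; √(b/2)=1.6186, √(2b)=3.2373; F=1.6186×43.362=70.1875, v=-8.8140/3.2373=-2.7227
k=2: u−w=26.7250, u+w=-26.1370; √(b/2)=1.6186, √(2b)=3.2373; F=1.6186×26.725=43.2582, v=-26.1370/3.2373=-8.0737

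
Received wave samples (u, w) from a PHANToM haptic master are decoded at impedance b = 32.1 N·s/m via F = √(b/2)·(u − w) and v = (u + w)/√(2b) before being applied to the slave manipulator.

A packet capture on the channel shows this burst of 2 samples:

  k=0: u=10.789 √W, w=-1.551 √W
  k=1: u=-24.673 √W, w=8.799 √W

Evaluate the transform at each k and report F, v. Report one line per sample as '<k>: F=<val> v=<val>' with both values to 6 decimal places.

k=0: u−w=12.340000, u+w=9.238000; √(b/2)=4.006245, √(2b)=8.012490; F=4.006245×12.34=49.437065, v=9.238000/8.012490=1.152950
k=1: u−w=-33.472000, u+w=-15.874000; √(b/2)=4.006245, √(2b)=8.012490; F=4.006245×(-33.472)=-134.097037, v=-15.874000/8.012490=-1.981157

0: F=49.437065 v=1.152950
1: F=-134.097037 v=-1.981157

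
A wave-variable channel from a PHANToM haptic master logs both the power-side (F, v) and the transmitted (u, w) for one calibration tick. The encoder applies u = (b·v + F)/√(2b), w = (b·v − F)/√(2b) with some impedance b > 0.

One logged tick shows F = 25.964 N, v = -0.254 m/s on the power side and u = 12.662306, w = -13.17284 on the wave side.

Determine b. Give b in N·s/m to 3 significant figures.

b = 2.02 N·s/m

u + w = -0.510534;  u + w = √(2b)·v, so √(2b) = -0.510534/(-0.254) = 2.009976.
b = (√(2b))²/2 = 4.040005/2 = 2.020003.
(Check via u − w = 2F/√(2b): u − w = 25.835146, 2F/√(2b) = 25.835129.)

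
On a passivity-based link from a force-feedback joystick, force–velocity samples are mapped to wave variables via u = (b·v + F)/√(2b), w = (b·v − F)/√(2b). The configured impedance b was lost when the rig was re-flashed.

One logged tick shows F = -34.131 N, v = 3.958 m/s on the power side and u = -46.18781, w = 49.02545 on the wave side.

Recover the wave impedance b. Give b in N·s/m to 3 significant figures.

u + w = 2.83764;  u + w = √(2b)·v, so √(2b) = 2.83764/3.958 = 0.71694.
b = (√(2b))²/2 = 0.51400/2 = 0.25700.
(Check via u − w = 2F/√(2b): u − w = -95.21326, 2F/√(2b) = -95.21327.)

b = 0.257 N·s/m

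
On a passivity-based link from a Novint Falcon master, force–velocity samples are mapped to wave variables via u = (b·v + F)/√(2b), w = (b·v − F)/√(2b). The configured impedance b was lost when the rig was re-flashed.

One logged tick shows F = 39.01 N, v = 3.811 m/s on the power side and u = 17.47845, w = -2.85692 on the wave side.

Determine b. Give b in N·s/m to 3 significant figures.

b = 7.36 N·s/m

u + w = 14.62153;  u + w = √(2b)·v, so √(2b) = 14.62153/3.811 = 3.83666.
b = (√(2b))²/2 = 14.72000/2 = 7.36000.
(Check via u − w = 2F/√(2b): u − w = 20.33537, 2F/√(2b) = 20.33537.)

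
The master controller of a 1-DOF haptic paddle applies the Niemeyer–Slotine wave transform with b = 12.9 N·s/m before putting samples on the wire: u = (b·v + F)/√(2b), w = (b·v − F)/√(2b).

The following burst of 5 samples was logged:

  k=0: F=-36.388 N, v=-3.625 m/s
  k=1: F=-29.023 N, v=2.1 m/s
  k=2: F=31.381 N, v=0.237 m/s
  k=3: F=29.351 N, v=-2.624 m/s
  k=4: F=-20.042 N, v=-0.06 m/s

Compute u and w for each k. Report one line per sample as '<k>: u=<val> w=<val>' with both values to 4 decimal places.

0: u=-16.3702 w=-2.0425
1: u=-0.3806 w=11.0472
2: u=6.7800 w=-5.5762
3: u=-0.8857 w=-12.4426
4: u=-4.0981 w=3.7934

k=0: b·v=12.9×(-3.625)=-46.7625; √(2b)=5.0794; u=(-46.7625+(-36.388))/5.0794=-16.3702, w=(-46.7625−(-36.388))/5.0794=-2.0425
k=1: b·v=12.9×2.1=27.0900; √(2b)=5.0794; u=(27.0900+(-29.023))/5.0794=-0.3806, w=(27.0900−(-29.023))/5.0794=11.0472
k=2: b·v=12.9×0.237=3.0573; √(2b)=5.0794; u=(3.0573+31.381)/5.0794=6.7800, w=(3.0573−31.381)/5.0794=-5.5762
k=3: b·v=12.9×(-2.624)=-33.8496; √(2b)=5.0794; u=(-33.8496+29.351)/5.0794=-0.8857, w=(-33.8496−29.351)/5.0794=-12.4426
k=4: b·v=12.9×(-0.06)=-0.7740; √(2b)=5.0794; u=(-0.7740+(-20.042))/5.0794=-4.0981, w=(-0.7740−(-20.042))/5.0794=3.7934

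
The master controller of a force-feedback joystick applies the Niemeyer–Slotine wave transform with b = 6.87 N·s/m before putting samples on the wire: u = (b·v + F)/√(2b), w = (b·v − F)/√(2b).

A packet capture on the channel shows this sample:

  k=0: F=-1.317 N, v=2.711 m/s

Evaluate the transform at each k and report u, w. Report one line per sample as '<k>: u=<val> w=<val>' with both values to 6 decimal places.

0: u=4.669203 w=5.379798

k=0: b·v=6.87×2.711=18.624570; √(2b)=3.706751; u=(18.624570+(-1.317))/3.706751=4.669203, w=(18.624570−(-1.317))/3.706751=5.379798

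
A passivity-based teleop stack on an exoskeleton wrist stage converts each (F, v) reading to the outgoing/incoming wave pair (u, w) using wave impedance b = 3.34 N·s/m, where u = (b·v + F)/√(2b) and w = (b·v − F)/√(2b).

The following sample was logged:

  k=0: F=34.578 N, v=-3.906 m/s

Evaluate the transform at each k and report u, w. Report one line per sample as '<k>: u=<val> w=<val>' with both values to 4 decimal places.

k=0: b·v=3.34×(-3.906)=-13.0460; √(2b)=2.5846; u=(-13.0460+34.578)/2.5846=8.3310, w=(-13.0460−34.578)/2.5846=-18.4263

0: u=8.3310 w=-18.4263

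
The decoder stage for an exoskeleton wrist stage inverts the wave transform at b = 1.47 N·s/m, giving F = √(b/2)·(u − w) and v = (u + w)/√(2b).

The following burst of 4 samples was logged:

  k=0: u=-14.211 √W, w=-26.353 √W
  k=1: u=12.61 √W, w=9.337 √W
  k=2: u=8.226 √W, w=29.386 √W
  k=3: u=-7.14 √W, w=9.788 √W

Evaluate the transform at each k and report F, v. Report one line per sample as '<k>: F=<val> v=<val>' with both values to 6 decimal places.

0: F=10.409597 v=-23.657405
1: F=2.806013 v=12.799750
2: F=-18.140921 v=21.935764
3: F=-14.512737 v=1.544345

k=0: u−w=12.142000, u+w=-40.564000; √(b/2)=0.857321, √(2b)=1.714643; F=0.857321×12.142=10.409597, v=-40.564000/1.714643=-23.657405
k=1: u−w=3.273000, u+w=21.947000; √(b/2)=0.857321, √(2b)=1.714643; F=0.857321×3.273=2.806013, v=21.947000/1.714643=12.799750
k=2: u−w=-21.160000, u+w=37.612000; √(b/2)=0.857321, √(2b)=1.714643; F=0.857321×(-21.16)=-18.140921, v=37.612000/1.714643=21.935764
k=3: u−w=-16.928000, u+w=2.648000; √(b/2)=0.857321, √(2b)=1.714643; F=0.857321×(-16.928)=-14.512737, v=2.648000/1.714643=1.544345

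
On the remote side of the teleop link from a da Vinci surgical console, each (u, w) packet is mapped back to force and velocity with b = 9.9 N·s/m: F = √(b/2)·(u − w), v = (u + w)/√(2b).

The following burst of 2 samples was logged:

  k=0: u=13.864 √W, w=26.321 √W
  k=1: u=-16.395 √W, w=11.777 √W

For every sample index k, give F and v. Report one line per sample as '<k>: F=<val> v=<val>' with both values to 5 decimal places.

0: F=-27.71508 v=9.03091
1: F=-62.67874 v=-1.03782

k=0: u−w=-12.45700, u+w=40.18500; √(b/2)=2.22486, √(2b)=4.44972; F=2.22486×(-12.457)=-27.71508, v=40.18500/4.44972=9.03091
k=1: u−w=-28.17200, u+w=-4.61800; √(b/2)=2.22486, √(2b)=4.44972; F=2.22486×(-28.172)=-62.67874, v=-4.61800/4.44972=-1.03782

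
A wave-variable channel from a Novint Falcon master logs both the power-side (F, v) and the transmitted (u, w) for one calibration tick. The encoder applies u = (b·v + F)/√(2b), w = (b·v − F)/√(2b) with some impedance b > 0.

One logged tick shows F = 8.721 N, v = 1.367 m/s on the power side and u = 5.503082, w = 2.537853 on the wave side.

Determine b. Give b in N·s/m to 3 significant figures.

u + w = 8.040935;  u + w = √(2b)·v, so √(2b) = 8.040935/1.367 = 5.882176.
b = (√(2b))²/2 = 34.599998/2 = 17.299999.
(Check via u − w = 2F/√(2b): u − w = 2.965229, 2F/√(2b) = 2.965229.)

b = 17.3 N·s/m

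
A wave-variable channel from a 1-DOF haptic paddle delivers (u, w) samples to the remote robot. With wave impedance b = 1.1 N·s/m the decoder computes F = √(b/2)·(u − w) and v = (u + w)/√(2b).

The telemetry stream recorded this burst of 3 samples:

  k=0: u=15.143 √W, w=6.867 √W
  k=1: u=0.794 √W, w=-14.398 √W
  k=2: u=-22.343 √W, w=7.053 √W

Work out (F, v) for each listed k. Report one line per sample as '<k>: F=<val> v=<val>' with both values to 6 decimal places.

0: F=6.137646 v=14.839139
1: F=11.266689 v=-9.171815
2: F=-21.800657 v=-10.308516

k=0: u−w=8.276000, u+w=22.010000; √(b/2)=0.741620, √(2b)=1.483240; F=0.741620×8.276=6.137646, v=22.010000/1.483240=14.839139
k=1: u−w=15.192000, u+w=-13.604000; √(b/2)=0.741620, √(2b)=1.483240; F=0.741620×15.192=11.266689, v=-13.604000/1.483240=-9.171815
k=2: u−w=-29.396000, u+w=-15.290000; √(b/2)=0.741620, √(2b)=1.483240; F=0.741620×(-29.396)=-21.800657, v=-15.290000/1.483240=-10.308516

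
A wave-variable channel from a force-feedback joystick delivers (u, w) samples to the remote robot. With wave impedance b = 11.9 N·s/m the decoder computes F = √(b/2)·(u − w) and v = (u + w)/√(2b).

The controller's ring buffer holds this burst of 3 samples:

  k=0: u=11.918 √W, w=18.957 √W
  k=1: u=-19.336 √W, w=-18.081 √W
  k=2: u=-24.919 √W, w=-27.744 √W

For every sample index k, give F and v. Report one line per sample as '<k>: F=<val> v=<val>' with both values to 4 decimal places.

0: F=-17.1700 v=6.3288
1: F=-3.0613 v=-7.6697
2: F=6.8909 v=-10.7949

k=0: u−w=-7.0390, u+w=30.8750; √(b/2)=2.4393, √(2b)=4.8785; F=2.4393×(-7.039)=-17.1700, v=30.8750/4.8785=6.3288
k=1: u−w=-1.2550, u+w=-37.4170; √(b/2)=2.4393, √(2b)=4.8785; F=2.4393×(-1.255)=-3.0613, v=-37.4170/4.8785=-7.6697
k=2: u−w=2.8250, u+w=-52.6630; √(b/2)=2.4393, √(2b)=4.8785; F=2.4393×2.825=6.8909, v=-52.6630/4.8785=-10.7949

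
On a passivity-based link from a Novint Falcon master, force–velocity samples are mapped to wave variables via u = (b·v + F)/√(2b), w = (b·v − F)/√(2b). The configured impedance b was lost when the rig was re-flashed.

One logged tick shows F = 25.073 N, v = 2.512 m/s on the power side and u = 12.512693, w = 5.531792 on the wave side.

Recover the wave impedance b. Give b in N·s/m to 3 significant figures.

b = 25.8 N·s/m

u + w = 18.044485;  u + w = √(2b)·v, so √(2b) = 18.044485/2.512 = 7.183314.
b = (√(2b))²/2 = 51.600001/2 = 25.800001.
(Check via u − w = 2F/√(2b): u − w = 6.980901, 2F/√(2b) = 6.980900.)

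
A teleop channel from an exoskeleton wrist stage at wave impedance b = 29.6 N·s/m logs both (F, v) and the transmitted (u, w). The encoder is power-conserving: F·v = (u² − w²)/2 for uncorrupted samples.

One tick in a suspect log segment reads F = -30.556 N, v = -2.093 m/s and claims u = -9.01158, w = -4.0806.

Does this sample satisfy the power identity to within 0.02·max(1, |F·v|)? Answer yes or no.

no

F·v = (-30.556)×(-2.093) = 63.9537 W.
(u² − w²)/2 = (81.2086 − 16.6513)/2 = 32.2786 W.
|Δ| = 31.6751;  2% of max(1, |F·v|) = 1.2791.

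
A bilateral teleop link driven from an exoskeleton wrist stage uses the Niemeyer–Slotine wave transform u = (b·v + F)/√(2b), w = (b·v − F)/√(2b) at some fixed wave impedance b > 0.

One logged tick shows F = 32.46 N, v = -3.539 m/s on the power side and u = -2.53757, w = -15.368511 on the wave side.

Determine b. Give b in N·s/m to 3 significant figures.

u + w = -17.906081;  u + w = √(2b)·v, so √(2b) = -17.906081/(-3.539) = 5.059644.
b = (√(2b))²/2 = 25.600000/2 = 12.800000.
(Check via u − w = 2F/√(2b): u − w = 12.830941, 2F/√(2b) = 12.830942.)

b = 12.8 N·s/m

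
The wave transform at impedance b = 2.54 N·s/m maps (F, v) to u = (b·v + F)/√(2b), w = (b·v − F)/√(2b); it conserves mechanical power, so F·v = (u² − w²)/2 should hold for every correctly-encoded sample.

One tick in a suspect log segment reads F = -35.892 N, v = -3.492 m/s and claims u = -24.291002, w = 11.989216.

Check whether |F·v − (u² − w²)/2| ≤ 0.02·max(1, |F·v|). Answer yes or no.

no

F·v = (-35.892)×(-3.492) = 125.334864 W.
(u² − w²)/2 = (590.052778 − 143.741300)/2 = 223.155739 W.
|Δ| = 97.820875;  2% of max(1, |F·v|) = 2.506697.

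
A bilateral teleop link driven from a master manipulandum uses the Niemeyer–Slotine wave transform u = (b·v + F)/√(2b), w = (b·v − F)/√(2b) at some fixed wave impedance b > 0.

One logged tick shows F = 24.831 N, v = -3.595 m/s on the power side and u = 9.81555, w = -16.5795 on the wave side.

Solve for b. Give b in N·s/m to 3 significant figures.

u + w = -6.76395;  u + w = √(2b)·v, so √(2b) = -6.76395/(-3.595) = 1.88149.
b = (√(2b))²/2 = 3.54000/2 = 1.77000.
(Check via u − w = 2F/√(2b): u − w = 26.39505, 2F/√(2b) = 26.39506.)

b = 1.77 N·s/m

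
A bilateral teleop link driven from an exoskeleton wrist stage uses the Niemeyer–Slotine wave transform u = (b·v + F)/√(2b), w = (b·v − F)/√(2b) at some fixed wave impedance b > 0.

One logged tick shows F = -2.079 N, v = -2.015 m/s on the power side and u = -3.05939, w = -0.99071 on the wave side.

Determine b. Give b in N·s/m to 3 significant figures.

b = 2.02 N·s/m

u + w = -4.05010;  u + w = √(2b)·v, so √(2b) = -4.05010/(-2.015) = 2.00998.
b = (√(2b))²/2 = 4.04000/2 = 2.02000.
(Check via u − w = 2F/√(2b): u − w = -2.06868, 2F/√(2b) = -2.06868.)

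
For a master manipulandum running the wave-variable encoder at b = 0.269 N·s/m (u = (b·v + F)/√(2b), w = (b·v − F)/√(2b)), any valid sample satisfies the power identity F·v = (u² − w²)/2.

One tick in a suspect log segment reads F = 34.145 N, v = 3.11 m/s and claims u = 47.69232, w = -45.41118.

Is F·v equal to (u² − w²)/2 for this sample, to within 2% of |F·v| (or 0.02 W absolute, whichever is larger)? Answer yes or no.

yes

F·v = 34.145×3.11 = 106.1910 W.
(u² − w²)/2 = (2274.5574 − 2062.1753)/2 = 106.1911 W.
|Δ| = 0.0001;  2% of max(1, |F·v|) = 2.1238.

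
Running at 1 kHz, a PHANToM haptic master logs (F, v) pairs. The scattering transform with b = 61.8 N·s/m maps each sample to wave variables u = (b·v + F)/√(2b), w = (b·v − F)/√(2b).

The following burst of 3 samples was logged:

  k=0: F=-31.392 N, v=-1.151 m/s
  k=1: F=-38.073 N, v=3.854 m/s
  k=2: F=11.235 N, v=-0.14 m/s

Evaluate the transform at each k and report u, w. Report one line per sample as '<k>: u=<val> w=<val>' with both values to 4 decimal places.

k=0: b·v=61.8×(-1.151)=-71.1318; √(2b)=11.1176; u=(-71.1318+(-31.392))/11.1176=-9.2218, w=(-71.1318−(-31.392))/11.1176=-3.5745
k=1: b·v=61.8×3.854=238.1772; √(2b)=11.1176; u=(238.1772+(-38.073))/11.1176=17.9989, w=(238.1772−(-38.073))/11.1176=24.8481
k=2: b·v=61.8×(-0.14)=-8.6520; √(2b)=11.1176; u=(-8.6520+11.235)/11.1176=0.2323, w=(-8.6520−11.235)/11.1176=-1.7888

0: u=-9.2218 w=-3.5745
1: u=17.9989 w=24.8481
2: u=0.2323 w=-1.7888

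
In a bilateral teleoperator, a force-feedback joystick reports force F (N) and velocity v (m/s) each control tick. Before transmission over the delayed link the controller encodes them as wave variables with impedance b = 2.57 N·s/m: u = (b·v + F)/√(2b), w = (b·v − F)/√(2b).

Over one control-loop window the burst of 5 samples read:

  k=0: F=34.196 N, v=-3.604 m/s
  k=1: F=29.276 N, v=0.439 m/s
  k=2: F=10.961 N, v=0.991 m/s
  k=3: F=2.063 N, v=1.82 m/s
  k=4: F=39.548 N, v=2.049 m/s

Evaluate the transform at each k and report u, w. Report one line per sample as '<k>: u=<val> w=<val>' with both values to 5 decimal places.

k=0: b·v=2.57×(-3.604)=-9.26228; √(2b)=2.26716; u=(-9.26228+34.196)/2.26716=10.99779, w=(-9.26228−34.196)/2.26716=-19.16863
k=1: b·v=2.57×0.439=1.12823; √(2b)=2.26716; u=(1.12823+29.276)/2.26716=13.41073, w=(1.12823−29.276)/2.26716=-12.41545
k=2: b·v=2.57×0.991=2.54687; √(2b)=2.26716; u=(2.54687+10.961)/2.26716=5.95807, w=(2.54687−10.961)/2.26716=-3.71131
k=3: b·v=2.57×1.82=4.67740; √(2b)=2.26716; u=(4.67740+2.063)/2.26716=2.97306, w=(4.67740−2.063)/2.26716=1.15316
k=4: b·v=2.57×2.049=5.26593; √(2b)=2.26716; u=(5.26593+39.548)/2.26716=19.76658, w=(5.26593−39.548)/2.26716=-15.12117

0: u=10.99779 w=-19.16863
1: u=13.41073 w=-12.41545
2: u=5.95807 w=-3.71131
3: u=2.97306 w=1.15316
4: u=19.76658 w=-15.12117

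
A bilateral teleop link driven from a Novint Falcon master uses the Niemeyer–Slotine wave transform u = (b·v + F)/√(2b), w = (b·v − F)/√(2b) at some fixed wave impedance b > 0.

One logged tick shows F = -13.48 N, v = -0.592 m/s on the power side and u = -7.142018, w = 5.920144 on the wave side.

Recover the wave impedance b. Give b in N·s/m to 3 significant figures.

u + w = -1.221874;  u + w = √(2b)·v, so √(2b) = -1.221874/(-0.592) = 2.063976.
b = (√(2b))²/2 = 4.259998/2 = 2.129999.
(Check via u − w = 2F/√(2b): u − w = -13.062162, 2F/√(2b) = -13.062165.)

b = 2.13 N·s/m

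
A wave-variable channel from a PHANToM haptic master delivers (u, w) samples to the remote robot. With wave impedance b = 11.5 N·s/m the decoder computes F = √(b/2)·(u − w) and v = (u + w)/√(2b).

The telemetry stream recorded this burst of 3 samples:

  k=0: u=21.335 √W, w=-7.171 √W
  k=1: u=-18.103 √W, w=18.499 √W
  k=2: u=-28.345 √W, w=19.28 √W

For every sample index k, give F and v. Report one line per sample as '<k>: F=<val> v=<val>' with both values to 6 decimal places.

k=0: u−w=28.506000, u+w=14.164000; √(b/2)=2.397916, √(2b)=4.795832; F=2.397916×28.506=68.354987, v=14.164000/4.795832=2.953398
k=1: u−w=-36.602000, u+w=0.396000; √(b/2)=2.397916, √(2b)=4.795832; F=2.397916×(-36.602)=-87.768513, v=0.396000/4.795832=0.082572
k=2: u−w=-47.625000, u+w=-9.065000; √(b/2)=2.397916, √(2b)=4.795832; F=2.397916×(-47.625)=-114.200738, v=-9.065000/4.795832=-1.890183

0: F=68.354987 v=2.953398
1: F=-87.768513 v=0.082572
2: F=-114.200738 v=-1.890183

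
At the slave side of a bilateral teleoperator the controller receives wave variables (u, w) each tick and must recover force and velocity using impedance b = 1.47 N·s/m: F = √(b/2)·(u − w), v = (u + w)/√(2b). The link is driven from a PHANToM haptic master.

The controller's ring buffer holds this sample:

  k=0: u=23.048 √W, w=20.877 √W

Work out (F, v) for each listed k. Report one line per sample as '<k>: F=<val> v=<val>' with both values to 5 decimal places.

0: F=1.86124 v=25.61758

k=0: u−w=2.17100, u+w=43.92500; √(b/2)=0.85732, √(2b)=1.71464; F=0.85732×2.171=1.86124, v=43.92500/1.71464=25.61758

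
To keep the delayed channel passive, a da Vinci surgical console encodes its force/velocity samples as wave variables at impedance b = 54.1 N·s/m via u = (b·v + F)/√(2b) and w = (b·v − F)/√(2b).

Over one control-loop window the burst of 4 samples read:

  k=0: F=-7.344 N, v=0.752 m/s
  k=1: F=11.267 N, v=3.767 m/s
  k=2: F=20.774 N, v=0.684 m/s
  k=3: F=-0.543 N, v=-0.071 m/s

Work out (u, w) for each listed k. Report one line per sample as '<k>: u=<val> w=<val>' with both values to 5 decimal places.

k=0: b·v=54.1×0.752=40.68320; √(2b)=10.40192; u=(40.68320+(-7.344))/10.40192=3.20510, w=(40.68320−(-7.344))/10.40192=4.61715
k=1: b·v=54.1×3.767=203.79470; √(2b)=10.40192; u=(203.79470+11.267)/10.40192=20.67519, w=(203.79470−11.267)/10.40192=18.50886
k=2: b·v=54.1×0.684=37.00440; √(2b)=10.40192; u=(37.00440+20.774)/10.40192=5.55459, w=(37.00440−20.774)/10.40192=1.56033
k=3: b·v=54.1×(-0.071)=-3.84110; √(2b)=10.40192; u=(-3.84110+(-0.543))/10.40192=-0.42147, w=(-3.84110−(-0.543))/10.40192=-0.31707

0: u=3.20510 w=4.61715
1: u=20.67519 w=18.50886
2: u=5.55459 w=1.56033
3: u=-0.42147 w=-0.31707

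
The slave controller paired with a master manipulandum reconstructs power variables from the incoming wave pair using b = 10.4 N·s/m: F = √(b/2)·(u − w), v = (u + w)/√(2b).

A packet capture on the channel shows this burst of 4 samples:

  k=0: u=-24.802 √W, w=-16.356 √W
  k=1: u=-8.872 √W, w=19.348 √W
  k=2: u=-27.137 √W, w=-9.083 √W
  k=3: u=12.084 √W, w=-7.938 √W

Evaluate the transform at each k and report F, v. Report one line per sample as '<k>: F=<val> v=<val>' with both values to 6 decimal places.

k=0: u−w=-8.446000, u+w=-41.158000; √(b/2)=2.280351, √(2b)=4.560702; F=2.280351×(-8.446)=-19.259843, v=-41.158000/4.560702=-9.024488
k=1: u−w=-28.220000, u+w=10.476000; √(b/2)=2.280351, √(2b)=4.560702; F=2.280351×(-28.22)=-64.351501, v=10.476000/4.560702=2.297015
k=2: u−w=-18.054000, u+w=-36.220000; √(b/2)=2.280351, √(2b)=4.560702; F=2.280351×(-18.054)=-41.169454, v=-36.220000/4.560702=-7.941760
k=3: u−w=20.022000, u+w=4.146000; √(b/2)=2.280351, √(2b)=4.560702; F=2.280351×20.022=45.657185, v=4.146000/4.560702=0.909071

0: F=-19.259843 v=-9.024488
1: F=-64.351501 v=2.297015
2: F=-41.169454 v=-7.941760
3: F=45.657185 v=0.909071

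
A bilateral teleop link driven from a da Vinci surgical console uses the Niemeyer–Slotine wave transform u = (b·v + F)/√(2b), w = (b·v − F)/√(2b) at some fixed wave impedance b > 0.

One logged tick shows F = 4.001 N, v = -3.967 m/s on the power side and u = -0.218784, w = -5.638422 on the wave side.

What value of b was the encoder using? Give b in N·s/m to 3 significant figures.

b = 1.09 N·s/m

u + w = -5.857206;  u + w = √(2b)·v, so √(2b) = -5.857206/(-3.967) = 1.476482.
b = (√(2b))²/2 = 2.180001/2 = 1.090000.
(Check via u − w = 2F/√(2b): u − w = 5.419638, 2F/√(2b) = 5.419638.)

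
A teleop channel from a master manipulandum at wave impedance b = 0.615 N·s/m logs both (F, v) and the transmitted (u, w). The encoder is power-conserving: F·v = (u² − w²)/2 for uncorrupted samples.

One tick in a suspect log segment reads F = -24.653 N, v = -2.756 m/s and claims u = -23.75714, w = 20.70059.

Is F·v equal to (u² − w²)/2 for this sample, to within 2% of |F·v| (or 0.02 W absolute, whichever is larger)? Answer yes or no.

F·v = (-24.653)×(-2.756) = 67.94367 W.
(u² − w²)/2 = (564.40170 − 428.51443)/2 = 67.94364 W.
|Δ| = 0.00003;  2% of max(1, |F·v|) = 1.35887.

yes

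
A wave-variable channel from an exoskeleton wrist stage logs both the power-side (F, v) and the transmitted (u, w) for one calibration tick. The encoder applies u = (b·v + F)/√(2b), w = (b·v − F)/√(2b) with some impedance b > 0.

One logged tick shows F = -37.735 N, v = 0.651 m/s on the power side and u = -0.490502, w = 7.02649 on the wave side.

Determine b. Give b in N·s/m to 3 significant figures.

b = 50.4 N·s/m

u + w = 6.535988;  u + w = √(2b)·v, so √(2b) = 6.535988/0.651 = 10.039920.
b = (√(2b))²/2 = 100.799996/2 = 50.399998.
(Check via u − w = 2F/√(2b): u − w = -7.516992, 2F/√(2b) = -7.516992.)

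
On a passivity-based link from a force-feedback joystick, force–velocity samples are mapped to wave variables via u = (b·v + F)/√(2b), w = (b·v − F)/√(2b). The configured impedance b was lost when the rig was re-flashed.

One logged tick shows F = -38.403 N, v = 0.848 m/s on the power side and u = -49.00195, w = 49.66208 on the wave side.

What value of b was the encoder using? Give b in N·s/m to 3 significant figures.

u + w = 0.66013;  u + w = √(2b)·v, so √(2b) = 0.66013/0.848 = 0.77846.
b = (√(2b))²/2 = 0.60599/2 = 0.30300.
(Check via u − w = 2F/√(2b): u − w = -98.66403, 2F/√(2b) = -98.66464.)

b = 0.303 N·s/m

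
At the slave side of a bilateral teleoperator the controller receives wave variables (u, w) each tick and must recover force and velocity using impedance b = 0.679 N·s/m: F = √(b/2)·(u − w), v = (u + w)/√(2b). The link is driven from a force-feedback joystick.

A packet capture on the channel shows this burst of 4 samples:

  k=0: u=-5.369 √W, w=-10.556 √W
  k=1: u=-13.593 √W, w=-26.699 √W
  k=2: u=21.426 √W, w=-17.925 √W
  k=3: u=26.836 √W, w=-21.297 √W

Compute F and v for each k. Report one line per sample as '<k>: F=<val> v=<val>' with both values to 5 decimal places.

0: F=3.02229 v=-13.66563
1: F=7.63642 v=-34.57554
2: F=22.92850 v=3.00429
3: F=28.04548 v=4.75315

k=0: u−w=5.18700, u+w=-15.92500; √(b/2)=0.58267, √(2b)=1.16533; F=0.58267×5.187=3.02229, v=-15.92500/1.16533=-13.66563
k=1: u−w=13.10600, u+w=-40.29200; √(b/2)=0.58267, √(2b)=1.16533; F=0.58267×13.106=7.63642, v=-40.29200/1.16533=-34.57554
k=2: u−w=39.35100, u+w=3.50100; √(b/2)=0.58267, √(2b)=1.16533; F=0.58267×39.351=22.92850, v=3.50100/1.16533=3.00429
k=3: u−w=48.13300, u+w=5.53900; √(b/2)=0.58267, √(2b)=1.16533; F=0.58267×48.133=28.04548, v=5.53900/1.16533=4.75315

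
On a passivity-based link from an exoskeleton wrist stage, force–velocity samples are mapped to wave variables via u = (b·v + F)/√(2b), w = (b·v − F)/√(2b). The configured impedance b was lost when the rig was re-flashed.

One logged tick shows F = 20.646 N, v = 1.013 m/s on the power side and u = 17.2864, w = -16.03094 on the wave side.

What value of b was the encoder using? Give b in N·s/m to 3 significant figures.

b = 0.768 N·s/m

u + w = 1.25546;  u + w = √(2b)·v, so √(2b) = 1.25546/1.013 = 1.23935.
b = (√(2b))²/2 = 1.53598/2 = 0.76799.
(Check via u − w = 2F/√(2b): u − w = 33.31734, 2F/√(2b) = 33.31751.)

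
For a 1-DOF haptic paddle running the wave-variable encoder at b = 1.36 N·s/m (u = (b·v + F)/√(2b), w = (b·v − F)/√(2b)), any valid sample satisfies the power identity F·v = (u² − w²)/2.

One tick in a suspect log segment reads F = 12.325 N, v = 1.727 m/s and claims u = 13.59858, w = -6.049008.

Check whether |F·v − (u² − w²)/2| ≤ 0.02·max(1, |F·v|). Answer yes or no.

no

F·v = 12.325×1.727 = 21.285275 W.
(u² − w²)/2 = (184.921378 − 36.590498)/2 = 74.165440 W.
|Δ| = 52.880165;  2% of max(1, |F·v|) = 0.425705.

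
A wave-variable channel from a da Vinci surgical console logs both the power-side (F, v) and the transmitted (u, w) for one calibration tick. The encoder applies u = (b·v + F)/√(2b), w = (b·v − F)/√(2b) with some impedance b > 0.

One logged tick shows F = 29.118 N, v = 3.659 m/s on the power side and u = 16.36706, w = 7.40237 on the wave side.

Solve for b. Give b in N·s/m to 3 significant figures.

b = 21.1 N·s/m

u + w = 23.7694;  u + w = √(2b)·v, so √(2b) = 23.7694/3.659 = 6.4962.
b = (√(2b))²/2 = 42.2000/2 = 21.1000.
(Check via u − w = 2F/√(2b): u − w = 8.9647, 2F/√(2b) = 8.9647.)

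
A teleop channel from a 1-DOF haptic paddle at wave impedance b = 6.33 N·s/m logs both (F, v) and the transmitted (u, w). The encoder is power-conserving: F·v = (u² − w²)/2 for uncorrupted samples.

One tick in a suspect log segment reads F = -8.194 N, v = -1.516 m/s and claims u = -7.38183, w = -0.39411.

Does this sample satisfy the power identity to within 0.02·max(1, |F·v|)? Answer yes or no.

F·v = (-8.194)×(-1.516) = 12.42210 W.
(u² − w²)/2 = (54.49141 − 0.15532)/2 = 27.16805 W.
|Δ| = 14.74594;  2% of max(1, |F·v|) = 0.24844.

no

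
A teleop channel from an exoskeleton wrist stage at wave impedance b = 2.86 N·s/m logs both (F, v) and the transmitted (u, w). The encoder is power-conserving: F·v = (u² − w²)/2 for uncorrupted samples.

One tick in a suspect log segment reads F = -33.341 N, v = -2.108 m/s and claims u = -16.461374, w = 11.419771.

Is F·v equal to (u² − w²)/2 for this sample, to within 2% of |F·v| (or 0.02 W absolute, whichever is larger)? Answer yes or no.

F·v = (-33.341)×(-2.108) = 70.282828 W.
(u² − w²)/2 = (270.976834 − 130.411170)/2 = 70.282832 W.
|Δ| = 0.000004;  2% of max(1, |F·v|) = 1.405657.

yes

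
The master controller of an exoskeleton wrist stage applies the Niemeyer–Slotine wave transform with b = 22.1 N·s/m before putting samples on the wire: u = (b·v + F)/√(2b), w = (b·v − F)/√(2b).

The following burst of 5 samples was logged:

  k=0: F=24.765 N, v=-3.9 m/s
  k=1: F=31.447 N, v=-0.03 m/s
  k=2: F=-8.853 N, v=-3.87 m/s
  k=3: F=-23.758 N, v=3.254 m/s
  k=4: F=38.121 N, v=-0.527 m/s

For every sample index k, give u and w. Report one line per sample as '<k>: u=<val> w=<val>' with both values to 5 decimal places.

0: u=-9.23919 w=-16.68921
1: u=4.63035 w=-4.82980
2: u=-14.19609 w=-11.53286
3: u=7.24326 w=14.39034
4: u=3.98211 w=-7.48577

k=0: b·v=22.1×(-3.9)=-86.19000; √(2b)=6.64831; u=(-86.19000+24.765)/6.64831=-9.23919, w=(-86.19000−24.765)/6.64831=-16.68921
k=1: b·v=22.1×(-0.03)=-0.66300; √(2b)=6.64831; u=(-0.66300+31.447)/6.64831=4.63035, w=(-0.66300−31.447)/6.64831=-4.82980
k=2: b·v=22.1×(-3.87)=-85.52700; √(2b)=6.64831; u=(-85.52700+(-8.853))/6.64831=-14.19609, w=(-85.52700−(-8.853))/6.64831=-11.53286
k=3: b·v=22.1×3.254=71.91340; √(2b)=6.64831; u=(71.91340+(-23.758))/6.64831=7.24326, w=(71.91340−(-23.758))/6.64831=14.39034
k=4: b·v=22.1×(-0.527)=-11.64670; √(2b)=6.64831; u=(-11.64670+38.121)/6.64831=3.98211, w=(-11.64670−38.121)/6.64831=-7.48577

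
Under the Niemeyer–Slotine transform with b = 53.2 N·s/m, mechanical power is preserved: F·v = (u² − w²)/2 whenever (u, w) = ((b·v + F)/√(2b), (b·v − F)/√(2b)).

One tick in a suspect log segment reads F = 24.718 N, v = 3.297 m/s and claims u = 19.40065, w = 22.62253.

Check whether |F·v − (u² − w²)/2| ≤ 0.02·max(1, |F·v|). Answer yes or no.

no

F·v = 24.718×3.297 = 81.4952 W.
(u² − w²)/2 = (376.3852 − 511.7789)/2 = -67.6968 W.
|Δ| = 149.1921;  2% of max(1, |F·v|) = 1.6299.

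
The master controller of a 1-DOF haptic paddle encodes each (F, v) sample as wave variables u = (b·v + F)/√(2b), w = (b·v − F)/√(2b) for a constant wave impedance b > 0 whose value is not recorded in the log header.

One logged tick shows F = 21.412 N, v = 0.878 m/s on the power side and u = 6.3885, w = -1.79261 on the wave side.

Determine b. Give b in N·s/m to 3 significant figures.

b = 13.7 N·s/m

u + w = 4.59589;  u + w = √(2b)·v, so √(2b) = 4.59589/0.878 = 5.23450.
b = (√(2b))²/2 = 27.39998/2 = 13.69999.
(Check via u − w = 2F/√(2b): u − w = 8.18111, 2F/√(2b) = 8.18111.)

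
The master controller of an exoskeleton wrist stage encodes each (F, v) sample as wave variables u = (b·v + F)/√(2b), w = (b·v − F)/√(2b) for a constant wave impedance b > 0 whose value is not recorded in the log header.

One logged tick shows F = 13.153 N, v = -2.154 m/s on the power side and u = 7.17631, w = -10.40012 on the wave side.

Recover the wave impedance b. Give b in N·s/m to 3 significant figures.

u + w = -3.22381;  u + w = √(2b)·v, so √(2b) = -3.22381/(-2.154) = 1.49666.
b = (√(2b))²/2 = 2.24000/2 = 1.12000.
(Check via u − w = 2F/√(2b): u − w = 17.57643, 2F/√(2b) = 17.57645.)

b = 1.12 N·s/m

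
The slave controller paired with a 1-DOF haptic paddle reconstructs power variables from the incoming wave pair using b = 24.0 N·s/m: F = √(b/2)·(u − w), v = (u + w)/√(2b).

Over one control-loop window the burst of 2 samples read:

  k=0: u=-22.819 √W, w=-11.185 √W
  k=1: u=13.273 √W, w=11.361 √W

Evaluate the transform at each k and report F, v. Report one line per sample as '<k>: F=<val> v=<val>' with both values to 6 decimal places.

0: F=-40.301358 v=-4.908055
1: F=6.623362 v=3.555612

k=0: u−w=-11.634000, u+w=-34.004000; √(b/2)=3.464102, √(2b)=6.928203; F=3.464102×(-11.634)=-40.301358, v=-34.004000/6.928203=-4.908055
k=1: u−w=1.912000, u+w=24.634000; √(b/2)=3.464102, √(2b)=6.928203; F=3.464102×1.912=6.623362, v=24.634000/6.928203=3.555612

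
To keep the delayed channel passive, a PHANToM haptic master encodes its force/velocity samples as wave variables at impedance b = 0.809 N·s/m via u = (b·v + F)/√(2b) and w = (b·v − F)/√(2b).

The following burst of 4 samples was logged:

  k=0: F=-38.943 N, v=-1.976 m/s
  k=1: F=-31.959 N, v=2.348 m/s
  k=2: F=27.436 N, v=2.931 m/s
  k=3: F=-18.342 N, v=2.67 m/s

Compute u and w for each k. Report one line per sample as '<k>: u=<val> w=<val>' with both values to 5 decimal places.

k=0: b·v=0.809×(-1.976)=-1.59858; √(2b)=1.27201; u=(-1.59858+(-38.943))/1.27201=-31.87216, w=(-1.59858−(-38.943))/1.27201=29.35867
k=1: b·v=0.809×2.348=1.89953; √(2b)=1.27201; u=(1.89953+(-31.959))/1.27201=-23.63154, w=(1.89953−(-31.959))/1.27201=26.61821
k=2: b·v=0.809×2.931=2.37118; √(2b)=1.27201; u=(2.37118+27.436)/1.27201=23.43320, w=(2.37118−27.436)/1.27201=-19.70495
k=3: b·v=0.809×2.67=2.16003; √(2b)=1.27201; u=(2.16003+(-18.342))/1.27201=-12.72161, w=(2.16003−(-18.342))/1.27201=16.11787

0: u=-31.87216 w=29.35867
1: u=-23.63154 w=26.61821
2: u=23.43320 w=-19.70495
3: u=-12.72161 w=16.11787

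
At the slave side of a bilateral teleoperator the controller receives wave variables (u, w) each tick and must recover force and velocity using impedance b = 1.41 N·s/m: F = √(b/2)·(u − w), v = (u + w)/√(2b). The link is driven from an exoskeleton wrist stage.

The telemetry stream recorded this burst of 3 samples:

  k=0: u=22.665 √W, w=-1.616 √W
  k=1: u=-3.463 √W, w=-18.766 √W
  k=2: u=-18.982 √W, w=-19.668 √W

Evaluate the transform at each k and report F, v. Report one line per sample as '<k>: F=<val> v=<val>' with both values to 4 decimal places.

k=0: u−w=24.2810, u+w=21.0490; √(b/2)=0.8396, √(2b)=1.6793; F=0.8396×24.281=20.3874, v=21.0490/1.6793=12.5345
k=1: u−w=15.3030, u+w=-22.2290; √(b/2)=0.8396, √(2b)=1.6793; F=0.8396×15.303=12.8491, v=-22.2290/1.6793=-13.2372
k=2: u−w=0.6860, u+w=-38.6500; √(b/2)=0.8396, √(2b)=1.6793; F=0.8396×0.686=0.5760, v=-38.6500/1.6793=-23.0157

0: F=20.3874 v=12.5345
1: F=12.8491 v=-13.2372
2: F=0.5760 v=-23.0157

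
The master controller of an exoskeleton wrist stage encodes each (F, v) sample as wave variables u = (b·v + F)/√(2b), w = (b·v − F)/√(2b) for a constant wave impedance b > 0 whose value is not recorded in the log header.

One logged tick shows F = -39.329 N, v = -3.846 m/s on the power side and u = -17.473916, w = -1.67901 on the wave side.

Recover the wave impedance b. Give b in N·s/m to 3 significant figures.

u + w = -19.152926;  u + w = √(2b)·v, so √(2b) = -19.152926/(-3.846) = 4.979960.
b = (√(2b))²/2 = 24.800001/2 = 12.400001.
(Check via u − w = 2F/√(2b): u − w = -15.794906, 2F/√(2b) = -15.794906.)

b = 12.4 N·s/m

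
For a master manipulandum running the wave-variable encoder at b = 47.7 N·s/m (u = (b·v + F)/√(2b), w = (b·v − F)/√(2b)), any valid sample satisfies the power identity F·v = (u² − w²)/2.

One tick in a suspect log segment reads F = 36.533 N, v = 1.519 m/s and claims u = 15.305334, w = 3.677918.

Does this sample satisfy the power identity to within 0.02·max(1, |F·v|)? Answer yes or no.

no

F·v = 36.533×1.519 = 55.493627 W.
(u² − w²)/2 = (234.253249 − 13.527081)/2 = 110.363084 W.
|Δ| = 54.869457;  2% of max(1, |F·v|) = 1.109873.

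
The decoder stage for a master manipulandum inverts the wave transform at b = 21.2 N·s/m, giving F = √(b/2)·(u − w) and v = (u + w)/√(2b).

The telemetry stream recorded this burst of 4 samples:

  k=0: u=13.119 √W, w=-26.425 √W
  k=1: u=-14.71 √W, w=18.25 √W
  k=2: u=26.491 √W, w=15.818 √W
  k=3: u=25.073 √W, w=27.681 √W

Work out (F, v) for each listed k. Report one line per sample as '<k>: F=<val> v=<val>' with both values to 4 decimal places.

0: F=128.7459 v=-2.0435
1: F=-107.3100 v=0.5437
2: F=34.7488 v=6.4976
3: F=-8.4910 v=8.1016

k=0: u−w=39.5440, u+w=-13.3060; √(b/2)=3.2558, √(2b)=6.5115; F=3.2558×39.544=128.7459, v=-13.3060/6.5115=-2.0435
k=1: u−w=-32.9600, u+w=3.5400; √(b/2)=3.2558, √(2b)=6.5115; F=3.2558×(-32.96)=-107.3100, v=3.5400/6.5115=0.5437
k=2: u−w=10.6730, u+w=42.3090; √(b/2)=3.2558, √(2b)=6.5115; F=3.2558×10.673=34.7488, v=42.3090/6.5115=6.4976
k=3: u−w=-2.6080, u+w=52.7540; √(b/2)=3.2558, √(2b)=6.5115; F=3.2558×(-2.608)=-8.4910, v=52.7540/6.5115=8.1016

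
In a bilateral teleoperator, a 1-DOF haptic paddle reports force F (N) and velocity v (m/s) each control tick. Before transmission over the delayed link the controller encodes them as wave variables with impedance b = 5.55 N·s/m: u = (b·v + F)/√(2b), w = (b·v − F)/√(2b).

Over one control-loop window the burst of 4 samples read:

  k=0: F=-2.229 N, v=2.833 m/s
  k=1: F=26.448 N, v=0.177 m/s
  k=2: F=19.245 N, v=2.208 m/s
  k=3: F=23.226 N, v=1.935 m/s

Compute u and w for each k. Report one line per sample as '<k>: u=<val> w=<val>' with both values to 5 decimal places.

k=0: b·v=5.55×2.833=15.72315; √(2b)=3.33167; u=(15.72315+(-2.229))/3.33167=4.05027, w=(15.72315−(-2.229))/3.33167=5.38834
k=1: b·v=5.55×0.177=0.98235; √(2b)=3.33167; u=(0.98235+26.448)/3.33167=8.23322, w=(0.98235−26.448)/3.33167=-7.64352
k=2: b·v=5.55×2.208=12.25440; √(2b)=3.33167; u=(12.25440+19.245)/3.33167=9.45455, w=(12.25440−19.245)/3.33167=-2.09823
k=3: b·v=5.55×1.935=10.73925; √(2b)=3.33167; u=(10.73925+23.226)/3.33167=10.19467, w=(10.73925−23.226)/3.33167=-3.74790

0: u=4.05027 w=5.38834
1: u=8.23322 w=-7.64352
2: u=9.45455 w=-2.09823
3: u=10.19467 w=-3.74790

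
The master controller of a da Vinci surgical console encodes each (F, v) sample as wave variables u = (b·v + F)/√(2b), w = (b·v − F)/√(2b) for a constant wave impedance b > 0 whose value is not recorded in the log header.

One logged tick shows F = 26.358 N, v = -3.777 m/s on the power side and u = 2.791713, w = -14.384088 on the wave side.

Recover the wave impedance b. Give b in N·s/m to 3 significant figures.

b = 4.71 N·s/m

u + w = -11.592375;  u + w = √(2b)·v, so √(2b) = -11.592375/(-3.777) = 3.069202.
b = (√(2b))²/2 = 9.419999/2 = 4.710000.
(Check via u − w = 2F/√(2b): u − w = 17.175801, 2F/√(2b) = 17.175802.)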